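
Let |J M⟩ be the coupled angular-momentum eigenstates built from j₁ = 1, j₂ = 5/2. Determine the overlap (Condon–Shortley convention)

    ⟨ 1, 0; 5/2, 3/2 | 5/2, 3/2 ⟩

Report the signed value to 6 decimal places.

−√(9/35) ≈ -0.507093

j₁+j₂−J=1  J+j₁−j₂=1  J−j₁+j₂=4  j₁+j₂+J+1=7
(j₁±m₁, j₂±m₂, J±M) = (1,1,4,1,4,1)
P² = 576/35
sum k=0..1:
  [0] +1/24 = 1/24
  [1] −1/6 = -1/6
S = -1/8
C² = P²·S² = 9/35 ; C = -0.507093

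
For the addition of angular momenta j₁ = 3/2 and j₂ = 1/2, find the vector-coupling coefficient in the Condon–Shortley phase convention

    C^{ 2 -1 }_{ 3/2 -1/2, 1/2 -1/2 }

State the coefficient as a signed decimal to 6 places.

√[5·0!3!1!/5! · 1!2!0!1!1!3!] = √(3)
  +(−1)^0/∏(0,0,2,0,1,1)! = 1/2  (running 1/2)
⟨..|..⟩ = √(3)·(1/2) = +0.866025

+√(3/4) ≈ +0.866025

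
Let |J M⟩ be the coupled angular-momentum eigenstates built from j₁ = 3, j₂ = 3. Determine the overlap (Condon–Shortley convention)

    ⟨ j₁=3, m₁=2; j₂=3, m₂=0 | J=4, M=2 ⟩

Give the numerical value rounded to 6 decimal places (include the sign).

+√(3/154) ≈ +0.139573

j₁+j₂−J=2  J+j₁−j₂=4  J−j₁+j₂=4  j₁+j₂+J+1=11
(j₁±m₁, j₂±m₂, J±M) = (5,1,3,3,6,2)
P² = 124416/77
sum k=0..1:
  [0] +1/72 = 1/72
  [1] −1/96 = -1/96
S = 1/288
C² = P²·S² = 3/154 ; C = +0.139573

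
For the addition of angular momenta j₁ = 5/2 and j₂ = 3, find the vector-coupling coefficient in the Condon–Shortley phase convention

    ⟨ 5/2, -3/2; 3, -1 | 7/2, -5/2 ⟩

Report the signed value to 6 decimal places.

√[8·2!3!4!/10! · 1!4!2!4!1!6!] = √(18432/35)
  +(−1)^1/∏(1,1,3,1,0,3)! = -1/36  (running -1/36)
  +(−1)^2/∏(2,0,2,0,1,4)! = 1/96  (running -5/288)
⟨..|..⟩ = √(18432/35)·(-5/288) = -0.398410

-0.398410  (= −√(10/63))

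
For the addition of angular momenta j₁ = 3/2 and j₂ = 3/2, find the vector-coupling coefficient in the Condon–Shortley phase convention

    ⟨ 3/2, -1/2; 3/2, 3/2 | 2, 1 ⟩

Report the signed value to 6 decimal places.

-0.707107

√[5·1!2!2!/6! · 1!2!3!0!3!1!] = √(2)
  +(−1)^1/∏(1,0,1,2,1,0)! = -1/2  (running -1/2)
⟨..|..⟩ = √(2)·(-1/2) = -0.707107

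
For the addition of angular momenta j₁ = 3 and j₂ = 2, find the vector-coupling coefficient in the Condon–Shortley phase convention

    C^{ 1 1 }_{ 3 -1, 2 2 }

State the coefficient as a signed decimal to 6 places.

+√(1/35) ≈ +0.169031

j₁+j₂−J=4  J+j₁−j₂=2  J−j₁+j₂=0  j₁+j₂+J+1=7
(j₁±m₁, j₂±m₂, J±M) = (2,4,4,0,2,0)
P² = 2304/35
sum k=4..4:
  [4] +1/48 = 1/48
S = 1/48
C² = P²·S² = 1/35 ; C = +0.169031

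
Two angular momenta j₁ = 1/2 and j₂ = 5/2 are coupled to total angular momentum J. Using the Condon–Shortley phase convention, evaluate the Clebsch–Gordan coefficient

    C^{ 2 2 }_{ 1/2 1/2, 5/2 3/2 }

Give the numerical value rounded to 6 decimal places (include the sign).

+√(1/6) ≈ +0.408248

√[5·1!0!4!/6! · 1!0!4!1!4!0!] = √(96)
  +(−1)^0/∏(0,1,0,4,0,0)! = 1/24  (running 1/24)
⟨..|..⟩ = √(96)·(1/24) = +0.408248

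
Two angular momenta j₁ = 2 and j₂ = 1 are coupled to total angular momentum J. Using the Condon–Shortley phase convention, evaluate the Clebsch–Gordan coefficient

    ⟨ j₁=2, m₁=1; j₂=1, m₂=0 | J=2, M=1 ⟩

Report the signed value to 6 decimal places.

triangle: 1!·3!·1!/6! = 6/720
(j±m)!: 3!·1!·1!·1!·3!·1! = 36
prefactor² = (2J+1)·Δ·N² = 3/2
  k=0: +1/(0!·1!·1!·1!·2!·0!) = 1/2
  k=1: −1/(1!·0!·0!·0!·3!·1!) = -1/6
Σ = 1/3  ⇒  CG² = 3/2·1/3² = 1/6
CG = +√(1/6) = +0.408248

+0.408248  (= +√(1/6))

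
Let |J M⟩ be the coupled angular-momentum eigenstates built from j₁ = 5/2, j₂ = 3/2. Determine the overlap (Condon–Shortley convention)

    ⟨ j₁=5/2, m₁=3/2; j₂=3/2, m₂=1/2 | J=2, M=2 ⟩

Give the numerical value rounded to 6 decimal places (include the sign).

triangle: 2!×3!×1!/7! = 12/5040
(j±m)!: 4!×1!×2!×1!×4!×0! = 1152
prefactor² = (2J+1)×Δ×N² = 96/7
  k=1: −1/(1!×1!×0!×1!×3!×0!) = -1/6
Σ = -1/6  ⇒  CG² = 96/7×(-1/6)² = 8/21
CG = −√(8/21) = -0.617213

−√(8/21) ≈ -0.617213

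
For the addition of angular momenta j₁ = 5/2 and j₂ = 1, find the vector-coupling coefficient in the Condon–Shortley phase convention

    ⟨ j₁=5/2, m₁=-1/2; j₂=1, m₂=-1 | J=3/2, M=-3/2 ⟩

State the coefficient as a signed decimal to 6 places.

triangle: 2!*3!*0!/6! = 12/720
(j±m)!: 2!*3!*0!*2!*0!*3! = 144
prefactor² = (2J+1)*Δ*N² = 48/5
  k=0: +1/(0!*2!*3!*0!*0!*0!) = 1/12
Σ = 1/12  ⇒  CG² = 48/5*1/12² = 1/15
CG = +√(1/15) = +0.258199

+√(1/15) ≈ +0.258199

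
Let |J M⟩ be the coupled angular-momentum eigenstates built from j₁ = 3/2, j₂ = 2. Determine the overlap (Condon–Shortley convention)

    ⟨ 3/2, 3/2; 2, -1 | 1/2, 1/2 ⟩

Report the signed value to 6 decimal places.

triangle: 3!·0!·1!/5! = 6/120
(j±m)!: 3!·0!·1!·3!·1!·0! = 36
prefactor² = (2J+1)·Δ·N² = 18/5
  k=0: +1/(0!·3!·0!·1!·0!·0!) = 1/6
Σ = 1/6  ⇒  CG² = 18/5·1/6² = 1/10
CG = +√(1/10) = +0.316228

+0.316228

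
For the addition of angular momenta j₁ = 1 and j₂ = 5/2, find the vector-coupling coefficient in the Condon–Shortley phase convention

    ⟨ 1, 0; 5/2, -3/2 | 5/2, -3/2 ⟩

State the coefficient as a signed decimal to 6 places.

√[6·1!1!4!/7! · 1!1!1!4!1!4!] = √(576/35)
  +(−1)^0/∏(0,1,1,1,0,3)! = 1/6  (running 1/6)
  +(−1)^1/∏(1,0,0,0,1,4)! = -1/24  (running 1/8)
⟨..|..⟩ = √(576/35)·(1/8) = +0.507093

+0.507093  (= +√(9/35))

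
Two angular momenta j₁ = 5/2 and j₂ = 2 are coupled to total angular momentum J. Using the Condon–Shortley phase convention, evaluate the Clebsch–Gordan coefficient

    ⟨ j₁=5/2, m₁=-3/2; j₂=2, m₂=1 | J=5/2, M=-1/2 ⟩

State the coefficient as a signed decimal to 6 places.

+0.414039  (= +√(6/35))

j₁+j₂−J=2  J+j₁−j₂=3  J−j₁+j₂=2  j₁+j₂+J+1=8
(j₁±m₁, j₂±m₂, J±M) = (1,4,3,1,2,3)
P² = 216/35
sum k=1..2:
  [1] −1/12 = -1/12
  [2] +1/4 = 1/4
S = 1/6
C² = P²·S² = 6/35 ; C = +0.414039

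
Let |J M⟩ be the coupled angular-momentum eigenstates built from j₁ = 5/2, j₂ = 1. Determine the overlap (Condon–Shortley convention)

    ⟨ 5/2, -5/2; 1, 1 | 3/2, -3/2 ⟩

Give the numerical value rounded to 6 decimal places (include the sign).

+√(2/3) ≈ +0.816497

j₁+j₂−J=2  J+j₁−j₂=3  J−j₁+j₂=0  j₁+j₂+J+1=6
(j₁±m₁, j₂±m₂, J±M) = (0,5,2,0,0,3)
P² = 96
sum k=2..2:
  [2] +1/12 = 1/12
S = 1/12
C² = P²·S² = 2/3 ; C = +0.816497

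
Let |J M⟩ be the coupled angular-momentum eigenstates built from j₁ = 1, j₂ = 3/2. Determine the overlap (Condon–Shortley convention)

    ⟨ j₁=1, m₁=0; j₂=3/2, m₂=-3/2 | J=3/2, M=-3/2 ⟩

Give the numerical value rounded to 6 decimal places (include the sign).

j₁+j₂−J=1  J+j₁−j₂=1  J−j₁+j₂=2  j₁+j₂+J+1=5
(j₁±m₁, j₂±m₂, J±M) = (1,1,0,3,0,3)
P² = 12/5
sum k=0..0:
  [0] +1/2 = 1/2
S = 1/2
C² = P²·S² = 3/5 ; C = +0.774597

+√(3/5) ≈ +0.774597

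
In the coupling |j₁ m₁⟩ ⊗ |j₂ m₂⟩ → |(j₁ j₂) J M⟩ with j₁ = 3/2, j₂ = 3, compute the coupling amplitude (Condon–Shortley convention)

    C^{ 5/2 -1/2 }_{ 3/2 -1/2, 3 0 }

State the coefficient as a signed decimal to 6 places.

triangle: 2!*1!*4!/8! = 48/40320
(j±m)!: 1!*2!*3!*3!*2!*3! = 864
prefactor² = (2J+1)*Δ*N² = 216/35
  k=1: −1/(1!*1!*1!*2!*0!*2!) = -1/4
  k=2: +1/(2!*0!*0!*1!*1!*3!) = 1/12
Σ = -1/6  ⇒  CG² = 216/35*(-1/6)² = 6/35
CG = −√(6/35) = -0.414039

-0.414039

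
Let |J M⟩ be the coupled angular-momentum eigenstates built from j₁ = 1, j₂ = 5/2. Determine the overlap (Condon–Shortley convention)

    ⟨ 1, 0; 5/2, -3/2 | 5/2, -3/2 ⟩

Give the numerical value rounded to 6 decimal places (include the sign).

√[6·1!1!4!/7! · 1!1!1!4!1!4!] = √(576/35)
  +(−1)^0/∏(0,1,1,1,0,3)! = 1/6  (running 1/6)
  +(−1)^1/∏(1,0,0,0,1,4)! = -1/24  (running 1/8)
⟨..|..⟩ = √(576/35)·(1/8) = +0.507093

+0.507093  (= +√(9/35))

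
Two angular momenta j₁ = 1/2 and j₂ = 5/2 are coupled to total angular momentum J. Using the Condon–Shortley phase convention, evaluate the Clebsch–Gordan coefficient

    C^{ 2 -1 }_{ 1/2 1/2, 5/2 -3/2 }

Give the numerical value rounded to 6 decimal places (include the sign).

+0.816497

√[5·1!0!4!/6! · 1!0!1!4!1!3!] = √(24)
  +(−1)^0/∏(0,1,0,1,0,3)! = 1/6  (running 1/6)
⟨..|..⟩ = √(24)·(1/6) = +0.816497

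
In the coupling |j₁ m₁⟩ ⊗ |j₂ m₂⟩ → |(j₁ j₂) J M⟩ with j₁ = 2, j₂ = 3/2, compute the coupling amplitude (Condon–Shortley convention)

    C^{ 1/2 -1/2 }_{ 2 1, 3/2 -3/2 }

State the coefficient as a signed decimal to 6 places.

√[2·3!1!0!/5! · 3!1!0!3!0!1!] = √(18/5)
  +(−1)^0/∏(0,3,1,0,0,0)! = 1/6  (running 1/6)
⟨..|..⟩ = √(18/5)·(1/6) = +0.316228

+0.316228  (= +√(1/10))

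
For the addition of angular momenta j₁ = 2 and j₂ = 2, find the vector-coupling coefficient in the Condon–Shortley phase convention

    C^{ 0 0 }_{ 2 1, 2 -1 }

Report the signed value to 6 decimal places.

√[1·4!0!0!/5! · 3!1!1!3!0!0!] = √(36/5)
  +(−1)^1/∏(1,3,0,0,0,0)! = -1/6  (running -1/6)
⟨..|..⟩ = √(36/5)·(-1/6) = -0.447214

-0.447214  (= −√(1/5))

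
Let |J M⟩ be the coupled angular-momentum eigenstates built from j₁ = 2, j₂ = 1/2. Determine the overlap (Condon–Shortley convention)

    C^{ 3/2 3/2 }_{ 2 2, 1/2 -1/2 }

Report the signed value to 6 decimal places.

j₁+j₂−J=1  J+j₁−j₂=3  J−j₁+j₂=0  j₁+j₂+J+1=5
(j₁±m₁, j₂±m₂, J±M) = (4,0,0,1,3,0)
P² = 144/5
sum k=0..0:
  [0] +1/6 = 1/6
S = 1/6
C² = P²·S² = 4/5 ; C = +0.894427

+0.894427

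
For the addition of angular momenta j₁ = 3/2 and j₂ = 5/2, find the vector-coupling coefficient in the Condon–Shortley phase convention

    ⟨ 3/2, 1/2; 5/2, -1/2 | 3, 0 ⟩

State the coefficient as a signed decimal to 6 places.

+0.447214

j₁+j₂−J=1  J+j₁−j₂=2  J−j₁+j₂=4  j₁+j₂+J+1=8
(j₁±m₁, j₂±m₂, J±M) = (2,1,2,3,3,3)
P² = 36/5
sum k=0..1:
  [0] +1/4 = 1/4
  [1] −1/12 = -1/12
S = 1/6
C² = P²·S² = 1/5 ; C = +0.447214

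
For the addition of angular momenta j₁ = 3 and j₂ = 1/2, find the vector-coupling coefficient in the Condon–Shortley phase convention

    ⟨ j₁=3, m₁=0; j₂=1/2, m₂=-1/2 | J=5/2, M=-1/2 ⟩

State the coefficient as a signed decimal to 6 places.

triangle: 1!·5!·0!/7! = 120/5040
(j±m)!: 3!·3!·0!·1!·2!·3! = 432
prefactor² = (2J+1)·Δ·N² = 432/7
  k=0: +1/(0!·1!·3!·0!·2!·0!) = 1/12
Σ = 1/12  ⇒  CG² = 432/7·1/12² = 3/7
CG = +√(3/7) = +0.654654

+√(3/7) = +0.654654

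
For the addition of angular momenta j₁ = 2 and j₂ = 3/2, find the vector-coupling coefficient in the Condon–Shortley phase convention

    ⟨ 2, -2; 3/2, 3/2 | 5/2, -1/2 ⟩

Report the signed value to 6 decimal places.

j₁+j₂−J=1  J+j₁−j₂=3  J−j₁+j₂=2  j₁+j₂+J+1=7
(j₁±m₁, j₂±m₂, J±M) = (0,4,3,0,2,3)
P² = 864/35
sum k=1..1:
  [1] −1/12 = -1/12
S = -1/12
C² = P²·S² = 6/35 ; C = -0.414039

-0.414039  (= −√(6/35))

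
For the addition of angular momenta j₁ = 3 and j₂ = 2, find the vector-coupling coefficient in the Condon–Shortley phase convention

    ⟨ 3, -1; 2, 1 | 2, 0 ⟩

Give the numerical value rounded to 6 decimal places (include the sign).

j₁+j₂−J=3  J+j₁−j₂=3  J−j₁+j₂=1  j₁+j₂+J+1=8
(j₁±m₁, j₂±m₂, J±M) = (2,4,3,1,2,2)
P² = 36/7
sum k=2..3:
  [2] +1/4 = 1/4
  [3] −1/12 = -1/12
S = 1/6
C² = P²·S² = 1/7 ; C = +0.377964

+0.377964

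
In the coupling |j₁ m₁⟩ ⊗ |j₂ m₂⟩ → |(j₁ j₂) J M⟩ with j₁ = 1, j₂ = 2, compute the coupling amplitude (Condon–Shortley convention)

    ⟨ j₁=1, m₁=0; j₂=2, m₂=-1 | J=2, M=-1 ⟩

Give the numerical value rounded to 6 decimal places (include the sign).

j₁+j₂−J=1  J+j₁−j₂=1  J−j₁+j₂=3  j₁+j₂+J+1=6
(j₁±m₁, j₂±m₂, J±M) = (1,1,1,3,1,3)
P² = 3/2
sum k=0..1:
  [0] +1/2 = 1/2
  [1] −1/6 = -1/6
S = 1/3
C² = P²·S² = 1/6 ; C = +0.408248

+√(1/6) ≈ +0.408248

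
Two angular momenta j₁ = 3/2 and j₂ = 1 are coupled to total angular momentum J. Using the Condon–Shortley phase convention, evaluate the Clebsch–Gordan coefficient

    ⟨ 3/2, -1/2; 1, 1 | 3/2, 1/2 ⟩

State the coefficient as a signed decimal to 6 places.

−√(8/15) ≈ -0.730297

√[4·1!2!1!/5! · 1!2!2!0!2!1!] = √(8/15)
  +(−1)^1/∏(1,0,1,1,1,0)! = -1  (running -1)
⟨..|..⟩ = √(8/15)·(-1) = -0.730297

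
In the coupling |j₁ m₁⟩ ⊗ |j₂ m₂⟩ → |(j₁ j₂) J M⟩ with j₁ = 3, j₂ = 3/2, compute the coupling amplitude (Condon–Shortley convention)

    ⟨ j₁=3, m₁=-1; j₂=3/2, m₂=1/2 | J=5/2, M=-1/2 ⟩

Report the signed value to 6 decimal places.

-0.119523

√[6·2!4!1!/8! · 2!4!2!1!2!3!] = √(288/35)
  +(−1)^1/∏(1,1,3,1,1,0)! = -1/6  (running -1/6)
  +(−1)^2/∏(2,0,2,0,2,1)! = 1/8  (running -1/24)
⟨..|..⟩ = √(288/35)·(-1/24) = -0.119523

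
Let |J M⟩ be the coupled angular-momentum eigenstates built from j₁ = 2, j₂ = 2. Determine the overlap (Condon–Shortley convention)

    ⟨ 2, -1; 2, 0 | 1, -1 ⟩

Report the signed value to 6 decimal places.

triangle: 3!·1!·1!/6! = 6/720
(j±m)!: 1!·3!·2!·2!·0!·2! = 48
prefactor² = (2J+1)·Δ·N² = 6/5
  k=2: +1/(2!·1!·1!·0!·0!·1!) = 1/2
Σ = 1/2  ⇒  CG² = 6/5·1/2² = 3/10
CG = +√(3/10) = +0.547723

+0.547723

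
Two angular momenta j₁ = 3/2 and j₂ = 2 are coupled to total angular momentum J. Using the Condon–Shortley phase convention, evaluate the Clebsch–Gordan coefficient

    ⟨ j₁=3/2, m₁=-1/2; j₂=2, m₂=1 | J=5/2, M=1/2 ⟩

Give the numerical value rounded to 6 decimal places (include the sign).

triangle: 1!*2!*3!/7! = 12/5040
(j±m)!: 1!*2!*3!*1!*3!*2! = 144
prefactor² = (2J+1)*Δ*N² = 72/35
  k=0: +1/(0!*1!*2!*3!*0!*0!) = 1/12
  k=1: −1/(1!*0!*1!*2!*1!*1!) = -1/2
Σ = -5/12  ⇒  CG² = 72/35*(-5/12)² = 5/14
CG = −√(5/14) = -0.597614

−√(5/14) ≈ -0.597614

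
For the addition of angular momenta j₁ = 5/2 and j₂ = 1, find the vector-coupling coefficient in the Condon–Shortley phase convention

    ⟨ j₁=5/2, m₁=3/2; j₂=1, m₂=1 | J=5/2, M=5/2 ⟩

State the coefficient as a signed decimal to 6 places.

-0.534522  (= −√(2/7))

j₁+j₂−J=1  J+j₁−j₂=4  J−j₁+j₂=1  j₁+j₂+J+1=7
(j₁±m₁, j₂±m₂, J±M) = (4,1,2,0,5,0)
P² = 1152/7
sum k=1..1:
  [1] −1/24 = -1/24
S = -1/24
C² = P²·S² = 2/7 ; C = -0.534522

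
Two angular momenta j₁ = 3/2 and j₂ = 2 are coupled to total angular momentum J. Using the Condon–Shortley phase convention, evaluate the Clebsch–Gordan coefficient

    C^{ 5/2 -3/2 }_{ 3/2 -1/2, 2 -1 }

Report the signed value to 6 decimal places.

j₁+j₂−J=1  J+j₁−j₂=2  J−j₁+j₂=3  j₁+j₂+J+1=7
(j₁±m₁, j₂±m₂, J±M) = (1,2,1,3,1,4)
P² = 144/35
sum k=0..1:
  [0] +1/4 = 1/4
  [1] −1/6 = -1/6
S = 1/12
C² = P²·S² = 1/35 ; C = +0.169031

+√(1/35) ≈ +0.169031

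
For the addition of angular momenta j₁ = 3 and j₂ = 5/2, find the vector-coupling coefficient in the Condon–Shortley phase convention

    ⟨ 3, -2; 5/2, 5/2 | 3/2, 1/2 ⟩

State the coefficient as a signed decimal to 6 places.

+0.487950  (= +√(5/21))

triangle: 4!×2!×1!/8! = 48/40320
(j±m)!: 1!×5!×5!×0!×2!×1! = 28800
prefactor² = (2J+1)×Δ×N² = 960/7
  k=4: +1/(4!×0!×1!×1!×1!×0!) = 1/24
Σ = 1/24  ⇒  CG² = 960/7×1/24² = 5/21
CG = +√(5/21) = +0.487950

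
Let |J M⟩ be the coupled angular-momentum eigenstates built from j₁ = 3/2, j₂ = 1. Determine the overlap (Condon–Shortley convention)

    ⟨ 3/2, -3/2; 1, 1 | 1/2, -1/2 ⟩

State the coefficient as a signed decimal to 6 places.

triangle: 2!·1!·0!/4! = 2/24
(j±m)!: 0!·3!·2!·0!·0!·1! = 12
prefactor² = (2J+1)·Δ·N² = 2
  k=2: +1/(2!·0!·1!·0!·0!·0!) = 1/2
Σ = 1/2  ⇒  CG² = 2·1/2² = 1/2
CG = +√(1/2) = +0.707107

+0.707107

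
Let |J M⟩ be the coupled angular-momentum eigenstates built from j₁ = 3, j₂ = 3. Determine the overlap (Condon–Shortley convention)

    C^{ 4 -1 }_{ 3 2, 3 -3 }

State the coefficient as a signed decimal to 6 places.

+√(15/77) = +0.441367

√[9·2!4!4!/11! · 5!1!0!6!3!5!] = √(1244160/77)
  +(−1)^0/∏(0,2,1,0,3,4)! = 1/288  (running 1/288)
⟨..|..⟩ = √(1244160/77)·(1/288) = +0.441367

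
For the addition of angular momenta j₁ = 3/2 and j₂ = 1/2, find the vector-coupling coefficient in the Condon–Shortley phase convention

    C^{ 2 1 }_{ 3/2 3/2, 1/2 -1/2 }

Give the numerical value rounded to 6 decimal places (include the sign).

+0.500000

triangle: 0!*3!*1!/5! = 6/120
(j±m)!: 3!*0!*0!*1!*3!*1! = 36
prefactor² = (2J+1)*Δ*N² = 9
  k=0: +1/(0!*0!*0!*0!*3!*1!) = 1/6
Σ = 1/6  ⇒  CG² = 9*1/6² = 1/4
CG = +√(1/4) = +0.500000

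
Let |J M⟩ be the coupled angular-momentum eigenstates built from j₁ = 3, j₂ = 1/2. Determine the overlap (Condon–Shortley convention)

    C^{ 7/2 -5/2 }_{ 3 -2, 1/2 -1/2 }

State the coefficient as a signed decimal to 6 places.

j₁+j₂−J=0  J+j₁−j₂=6  J−j₁+j₂=1  j₁+j₂+J+1=8
(j₁±m₁, j₂±m₂, J±M) = (1,5,0,1,1,6)
P² = 86400/7
sum k=0..0:
  [0] +1/120 = 1/120
S = 1/120
C² = P²·S² = 6/7 ; C = +0.925820

+√(6/7) ≈ +0.925820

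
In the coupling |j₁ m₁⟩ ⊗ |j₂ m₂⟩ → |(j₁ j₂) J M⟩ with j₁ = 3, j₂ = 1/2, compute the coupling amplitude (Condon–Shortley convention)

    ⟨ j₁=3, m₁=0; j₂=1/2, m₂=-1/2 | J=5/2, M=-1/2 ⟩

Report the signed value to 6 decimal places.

+0.654654

j₁+j₂−J=1  J+j₁−j₂=5  J−j₁+j₂=0  j₁+j₂+J+1=7
(j₁±m₁, j₂±m₂, J±M) = (3,3,0,1,2,3)
P² = 432/7
sum k=0..0:
  [0] +1/12 = 1/12
S = 1/12
C² = P²·S² = 3/7 ; C = +0.654654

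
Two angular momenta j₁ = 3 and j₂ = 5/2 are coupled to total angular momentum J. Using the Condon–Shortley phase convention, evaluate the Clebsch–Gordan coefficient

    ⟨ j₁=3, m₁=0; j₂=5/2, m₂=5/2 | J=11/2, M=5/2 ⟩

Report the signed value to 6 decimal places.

+√(4/33) ≈ +0.348155

√[12·0!6!5!/12! · 3!3!5!0!8!3!] = √(24883200/11)
  +(−1)^0/∏(0,0,3,5,3,0)! = 1/4320  (running 1/4320)
⟨..|..⟩ = √(24883200/11)·(1/4320) = +0.348155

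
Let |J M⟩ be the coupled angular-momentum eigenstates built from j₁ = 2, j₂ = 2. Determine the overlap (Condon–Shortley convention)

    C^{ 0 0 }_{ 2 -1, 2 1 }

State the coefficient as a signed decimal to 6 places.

-0.447214  (= −√(1/5))

√[1·4!0!0!/5! · 1!3!3!1!0!0!] = √(36/5)
  +(−1)^3/∏(3,1,0,0,0,0)! = -1/6  (running -1/6)
⟨..|..⟩ = √(36/5)·(-1/6) = -0.447214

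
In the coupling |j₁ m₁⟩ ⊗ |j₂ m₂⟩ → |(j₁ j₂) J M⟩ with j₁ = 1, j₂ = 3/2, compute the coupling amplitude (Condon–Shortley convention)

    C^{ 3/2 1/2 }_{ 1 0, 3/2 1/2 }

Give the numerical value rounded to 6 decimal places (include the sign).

j₁+j₂−J=1  J+j₁−j₂=1  J−j₁+j₂=2  j₁+j₂+J+1=5
(j₁±m₁, j₂±m₂, J±M) = (1,1,2,1,2,1)
P² = 4/15
sum k=0..1:
  [0] +1/2 = 1/2
  [1] −1/1 = -1
S = -1/2
C² = P²·S² = 1/15 ; C = -0.258199

-0.258199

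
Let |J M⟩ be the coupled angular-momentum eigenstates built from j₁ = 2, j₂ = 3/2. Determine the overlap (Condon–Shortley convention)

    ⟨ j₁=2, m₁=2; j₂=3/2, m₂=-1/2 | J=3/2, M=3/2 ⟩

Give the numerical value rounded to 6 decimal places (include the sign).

+√(2/5) = +0.632456

√[4·2!2!1!/6! · 4!0!1!2!3!0!] = √(32/5)
  +(−1)^0/∏(0,2,0,1,2,0)! = 1/4  (running 1/4)
⟨..|..⟩ = √(32/5)·(1/4) = +0.632456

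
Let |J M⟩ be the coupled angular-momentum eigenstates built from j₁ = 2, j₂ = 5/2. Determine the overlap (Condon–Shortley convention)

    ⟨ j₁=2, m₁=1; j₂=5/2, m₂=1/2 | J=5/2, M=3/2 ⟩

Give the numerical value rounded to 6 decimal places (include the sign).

-0.414039

j₁+j₂−J=2  J+j₁−j₂=2  J−j₁+j₂=3  j₁+j₂+J+1=8
(j₁±m₁, j₂±m₂, J±M) = (3,1,3,2,4,1)
P² = 216/35
sum k=0..1:
  [0] +1/12 = 1/12
  [1] −1/4 = -1/4
S = -1/6
C² = P²·S² = 6/35 ; C = -0.414039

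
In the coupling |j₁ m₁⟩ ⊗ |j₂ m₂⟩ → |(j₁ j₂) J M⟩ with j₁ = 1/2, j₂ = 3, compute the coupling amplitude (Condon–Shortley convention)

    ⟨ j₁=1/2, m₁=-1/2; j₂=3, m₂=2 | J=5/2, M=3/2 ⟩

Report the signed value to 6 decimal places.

-0.845154  (= −√(5/7))

triangle: 1!·0!·5!/7! = 120/5040
(j±m)!: 0!·1!·5!·1!·4!·1! = 2880
prefactor² = (2J+1)·Δ·N² = 2880/7
  k=1: −1/(1!·0!·0!·4!·0!·1!) = -1/24
Σ = -1/24  ⇒  CG² = 2880/7·(-1/24)² = 5/7
CG = −√(5/7) = -0.845154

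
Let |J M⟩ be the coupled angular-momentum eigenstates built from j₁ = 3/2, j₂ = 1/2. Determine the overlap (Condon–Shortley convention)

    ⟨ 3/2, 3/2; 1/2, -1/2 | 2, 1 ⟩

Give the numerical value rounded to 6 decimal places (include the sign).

j₁+j₂−J=0  J+j₁−j₂=3  J−j₁+j₂=1  j₁+j₂+J+1=5
(j₁±m₁, j₂±m₂, J±M) = (3,0,0,1,3,1)
P² = 9
sum k=0..0:
  [0] +1/6 = 1/6
S = 1/6
C² = P²·S² = 1/4 ; C = +0.500000

+0.500000  (= +√(1/4))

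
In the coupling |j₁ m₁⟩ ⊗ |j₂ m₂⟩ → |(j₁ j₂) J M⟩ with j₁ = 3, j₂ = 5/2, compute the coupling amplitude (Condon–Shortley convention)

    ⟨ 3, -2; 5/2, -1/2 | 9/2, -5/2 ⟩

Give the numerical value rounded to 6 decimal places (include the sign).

-0.497468

j₁+j₂−J=1  J+j₁−j₂=5  J−j₁+j₂=4  j₁+j₂+J+1=11
(j₁±m₁, j₂±m₂, J±M) = (1,5,2,3,2,7)
P² = 115200/11
sum k=0..1:
  [0] +1/480 = 1/480
  [1] −1/144 = -1/144
S = -7/1440
C² = P²·S² = 49/198 ; C = -0.497468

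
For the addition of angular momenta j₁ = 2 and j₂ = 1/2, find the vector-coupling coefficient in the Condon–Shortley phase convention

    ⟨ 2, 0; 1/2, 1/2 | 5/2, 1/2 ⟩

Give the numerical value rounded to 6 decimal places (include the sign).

+√(3/5) = +0.774597

√[6·0!4!1!/6! · 2!2!1!0!3!2!] = √(48/5)
  +(−1)^0/∏(0,0,2,1,2,0)! = 1/4  (running 1/4)
⟨..|..⟩ = √(48/5)·(1/4) = +0.774597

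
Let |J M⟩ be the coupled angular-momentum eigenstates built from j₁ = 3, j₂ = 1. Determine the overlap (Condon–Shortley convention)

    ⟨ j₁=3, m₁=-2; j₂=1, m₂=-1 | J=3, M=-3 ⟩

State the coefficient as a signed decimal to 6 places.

+0.500000

triangle: 1!·5!·1!/8! = 120/40320
(j±m)!: 1!·5!·0!·2!·0!·6! = 172800
prefactor² = (2J+1)·Δ·N² = 3600
  k=0: +1/(0!·1!·5!·0!·0!·1!) = 1/120
Σ = 1/120  ⇒  CG² = 3600·1/120² = 1/4
CG = +√(1/4) = +0.500000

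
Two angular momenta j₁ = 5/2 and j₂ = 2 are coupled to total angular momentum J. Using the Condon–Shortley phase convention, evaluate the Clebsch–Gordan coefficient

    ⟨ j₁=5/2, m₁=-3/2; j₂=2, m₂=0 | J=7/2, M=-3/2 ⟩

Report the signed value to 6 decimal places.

−√(2/7) = -0.534522

j₁+j₂−J=1  J+j₁−j₂=4  J−j₁+j₂=3  j₁+j₂+J+1=9
(j₁±m₁, j₂±m₂, J±M) = (1,4,2,2,2,5)
P² = 512/7
sum k=0..1:
  [0] +1/48 = 1/48
  [1] −1/12 = -1/12
S = -1/16
C² = P²·S² = 2/7 ; C = -0.534522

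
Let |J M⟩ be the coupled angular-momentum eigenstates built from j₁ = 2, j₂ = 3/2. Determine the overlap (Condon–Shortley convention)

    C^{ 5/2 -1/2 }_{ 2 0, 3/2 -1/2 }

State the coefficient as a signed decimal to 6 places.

√[6·1!3!2!/7! · 2!2!1!2!2!3!] = √(48/35)
  +(−1)^0/∏(0,1,2,1,1,1)! = 1/2  (running 1/2)
  +(−1)^1/∏(1,0,1,0,2,2)! = -1/4  (running 1/4)
⟨..|..⟩ = √(48/35)·(1/4) = +0.292770

+0.292770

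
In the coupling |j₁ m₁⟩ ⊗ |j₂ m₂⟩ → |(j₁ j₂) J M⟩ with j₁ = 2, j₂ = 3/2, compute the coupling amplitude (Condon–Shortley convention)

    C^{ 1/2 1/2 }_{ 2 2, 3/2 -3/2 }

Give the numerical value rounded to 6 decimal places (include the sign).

+0.632456  (= +√(2/5))

j₁+j₂−J=3  J+j₁−j₂=1  J−j₁+j₂=0  j₁+j₂+J+1=5
(j₁±m₁, j₂±m₂, J±M) = (4,0,0,3,1,0)
P² = 72/5
sum k=0..0:
  [0] +1/6 = 1/6
S = 1/6
C² = P²·S² = 2/5 ; C = +0.632456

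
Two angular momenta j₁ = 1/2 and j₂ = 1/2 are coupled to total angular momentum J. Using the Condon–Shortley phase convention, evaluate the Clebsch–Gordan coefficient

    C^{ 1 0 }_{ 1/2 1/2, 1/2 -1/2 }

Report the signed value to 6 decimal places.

+0.707107

j₁+j₂−J=0  J+j₁−j₂=1  J−j₁+j₂=1  j₁+j₂+J+1=3
(j₁±m₁, j₂±m₂, J±M) = (1,0,0,1,1,1)
P² = 1/2
sum k=0..0:
  [0] +1/1 = 1
S = 1
C² = P²·S² = 1/2 ; C = +0.707107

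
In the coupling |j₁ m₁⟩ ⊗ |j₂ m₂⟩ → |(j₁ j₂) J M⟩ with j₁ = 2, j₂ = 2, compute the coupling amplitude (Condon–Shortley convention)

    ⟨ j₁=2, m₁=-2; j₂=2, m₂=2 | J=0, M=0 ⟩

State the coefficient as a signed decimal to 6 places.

j₁+j₂−J=4  J+j₁−j₂=0  J−j₁+j₂=0  j₁+j₂+J+1=5
(j₁±m₁, j₂±m₂, J±M) = (0,4,4,0,0,0)
P² = 576/5
sum k=4..4:
  [4] +1/24 = 1/24
S = 1/24
C² = P²·S² = 1/5 ; C = +0.447214

+√(1/5) = +0.447214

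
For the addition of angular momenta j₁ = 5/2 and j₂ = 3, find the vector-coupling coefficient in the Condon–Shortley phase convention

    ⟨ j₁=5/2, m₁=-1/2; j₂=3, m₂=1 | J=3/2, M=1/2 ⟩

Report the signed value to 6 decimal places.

-0.097590  (= −√(1/105))

√[4·4!1!2!/8! · 2!3!4!2!2!1!] = √(192/35)
  +(−1)^2/∏(2,2,1,2,0,0)! = 1/8  (running 1/8)
  +(−1)^3/∏(3,1,0,1,1,1)! = -1/6  (running -1/24)
⟨..|..⟩ = √(192/35)·(-1/24) = -0.097590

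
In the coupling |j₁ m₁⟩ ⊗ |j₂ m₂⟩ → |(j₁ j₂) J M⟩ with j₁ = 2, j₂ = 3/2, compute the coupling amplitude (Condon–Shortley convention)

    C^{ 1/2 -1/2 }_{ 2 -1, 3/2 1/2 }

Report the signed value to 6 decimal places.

triangle: 3!·1!·0!/5! = 6/120
(j±m)!: 1!·3!·2!·1!·0!·1! = 12
prefactor² = (2J+1)·Δ·N² = 6/5
  k=2: +1/(2!·1!·1!·0!·0!·0!) = 1/2
Σ = 1/2  ⇒  CG² = 6/5·1/2² = 3/10
CG = +√(3/10) = +0.547723

+√(3/10) ≈ +0.547723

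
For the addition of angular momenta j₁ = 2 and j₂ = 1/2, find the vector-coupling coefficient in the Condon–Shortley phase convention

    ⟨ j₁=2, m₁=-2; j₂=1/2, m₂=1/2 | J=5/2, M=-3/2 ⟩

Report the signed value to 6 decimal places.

+√(1/5) ≈ +0.447214

j₁+j₂−J=0  J+j₁−j₂=4  J−j₁+j₂=1  j₁+j₂+J+1=6
(j₁±m₁, j₂±m₂, J±M) = (0,4,1,0,1,4)
P² = 576/5
sum k=0..0:
  [0] +1/24 = 1/24
S = 1/24
C² = P²·S² = 1/5 ; C = +0.447214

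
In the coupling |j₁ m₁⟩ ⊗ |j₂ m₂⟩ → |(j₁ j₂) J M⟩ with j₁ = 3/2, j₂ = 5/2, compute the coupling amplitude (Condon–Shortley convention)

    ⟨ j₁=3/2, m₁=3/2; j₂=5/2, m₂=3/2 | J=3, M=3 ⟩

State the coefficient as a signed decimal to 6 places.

j₁+j₂−J=1  J+j₁−j₂=2  J−j₁+j₂=4  j₁+j₂+J+1=8
(j₁±m₁, j₂±m₂, J±M) = (3,0,4,1,6,0)
P² = 864
sum k=0..0:
  [0] +1/48 = 1/48
S = 1/48
C² = P²·S² = 3/8 ; C = +0.612372

+0.612372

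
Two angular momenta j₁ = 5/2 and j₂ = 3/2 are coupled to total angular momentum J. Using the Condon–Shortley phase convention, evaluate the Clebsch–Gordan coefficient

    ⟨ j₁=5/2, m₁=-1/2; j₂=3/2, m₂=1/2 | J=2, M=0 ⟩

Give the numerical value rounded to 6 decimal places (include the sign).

-0.267261  (= −√(1/14))

j₁+j₂−J=2  J+j₁−j₂=3  J−j₁+j₂=1  j₁+j₂+J+1=7
(j₁±m₁, j₂±m₂, J±M) = (2,3,2,1,2,2)
P² = 8/7
sum k=1..2:
  [1] −1/2 = -1/2
  [2] +1/4 = 1/4
S = -1/4
C² = P²·S² = 1/14 ; C = -0.267261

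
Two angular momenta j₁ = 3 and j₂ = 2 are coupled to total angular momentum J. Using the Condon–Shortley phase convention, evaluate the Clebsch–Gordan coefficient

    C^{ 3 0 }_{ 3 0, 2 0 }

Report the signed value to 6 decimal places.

-0.516398  (= −√(4/15))

j₁+j₂−J=2  J+j₁−j₂=4  J−j₁+j₂=2  j₁+j₂+J+1=9
(j₁±m₁, j₂±m₂, J±M) = (3,3,2,2,3,3)
P² = 48/5
sum k=0..2:
  [0] +1/24 = 1/24
  [1] −1/4 = -1/4
  [2] +1/24 = 1/24
S = -1/6
C² = P²·S² = 4/15 ; C = -0.516398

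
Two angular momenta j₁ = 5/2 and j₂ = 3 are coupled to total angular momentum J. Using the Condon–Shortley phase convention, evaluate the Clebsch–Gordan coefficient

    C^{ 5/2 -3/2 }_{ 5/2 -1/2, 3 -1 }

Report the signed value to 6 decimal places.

j₁+j₂−J=3  J+j₁−j₂=2  J−j₁+j₂=3  j₁+j₂+J+1=9
(j₁±m₁, j₂±m₂, J±M) = (2,3,2,4,1,4)
P² = 576/35
sum k=1..2:
  [1] −1/8 = -1/8
  [2] +1/12 = 1/12
S = -1/24
C² = P²·S² = 1/35 ; C = -0.169031

−√(1/35) ≈ -0.169031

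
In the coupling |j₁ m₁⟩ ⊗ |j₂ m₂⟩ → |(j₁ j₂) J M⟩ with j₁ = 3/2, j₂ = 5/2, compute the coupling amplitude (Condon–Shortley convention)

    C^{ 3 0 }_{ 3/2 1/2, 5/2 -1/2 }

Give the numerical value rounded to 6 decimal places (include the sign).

j₁+j₂−J=1  J+j₁−j₂=2  J−j₁+j₂=4  j₁+j₂+J+1=8
(j₁±m₁, j₂±m₂, J±M) = (2,1,2,3,3,3)
P² = 36/5
sum k=0..1:
  [0] +1/4 = 1/4
  [1] −1/12 = -1/12
S = 1/6
C² = P²·S² = 1/5 ; C = +0.447214

+√(1/5) ≈ +0.447214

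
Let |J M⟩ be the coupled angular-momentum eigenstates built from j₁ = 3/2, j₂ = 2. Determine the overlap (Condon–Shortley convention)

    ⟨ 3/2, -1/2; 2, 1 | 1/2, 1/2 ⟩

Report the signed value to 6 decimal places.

+√(3/10) = +0.547723

triangle: 3!·0!·1!/5! = 6/120
(j±m)!: 1!·2!·3!·1!·1!·0! = 12
prefactor² = (2J+1)·Δ·N² = 6/5
  k=2: +1/(2!·1!·0!·1!·0!·0!) = 1/2
Σ = 1/2  ⇒  CG² = 6/5·1/2² = 3/10
CG = +√(3/10) = +0.547723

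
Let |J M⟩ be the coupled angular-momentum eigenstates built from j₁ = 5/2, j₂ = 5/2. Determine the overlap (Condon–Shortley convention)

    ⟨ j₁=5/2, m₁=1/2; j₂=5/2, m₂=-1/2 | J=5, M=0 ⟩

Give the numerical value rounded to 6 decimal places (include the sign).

j₁+j₂−J=0  J+j₁−j₂=5  J−j₁+j₂=5  j₁+j₂+J+1=11
(j₁±m₁, j₂±m₂, J±M) = (3,2,2,3,5,5)
P² = 57600/7
sum k=0..0:
  [0] +1/144 = 1/144
S = 1/144
C² = P²·S² = 25/63 ; C = +0.629941

+√(25/63) = +0.629941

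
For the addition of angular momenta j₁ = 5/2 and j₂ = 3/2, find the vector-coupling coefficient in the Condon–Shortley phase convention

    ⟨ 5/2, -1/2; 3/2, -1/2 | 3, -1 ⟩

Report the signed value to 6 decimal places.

j₁+j₂−J=1  J+j₁−j₂=4  J−j₁+j₂=2  j₁+j₂+J+1=8
(j₁±m₁, j₂±m₂, J±M) = (2,3,1,2,2,4)
P² = 48/5
sum k=0..1:
  [0] +1/6 = 1/6
  [1] −1/8 = -1/8
S = 1/24
C² = P²·S² = 1/60 ; C = +0.129099

+0.129099  (= +√(1/60))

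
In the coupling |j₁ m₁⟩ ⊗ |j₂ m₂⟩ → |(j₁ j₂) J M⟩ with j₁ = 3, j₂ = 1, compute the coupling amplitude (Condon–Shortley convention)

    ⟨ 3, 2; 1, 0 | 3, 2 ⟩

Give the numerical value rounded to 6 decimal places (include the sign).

+0.577350  (= +√(1/3))

triangle: 1!*5!*1!/8! = 120/40320
(j±m)!: 5!*1!*1!*1!*5!*1! = 14400
prefactor² = (2J+1)*Δ*N² = 300
  k=0: +1/(0!*1!*1!*1!*4!*0!) = 1/24
  k=1: −1/(1!*0!*0!*0!*5!*1!) = -1/120
Σ = 1/30  ⇒  CG² = 300*1/30² = 1/3
CG = +√(1/3) = +0.577350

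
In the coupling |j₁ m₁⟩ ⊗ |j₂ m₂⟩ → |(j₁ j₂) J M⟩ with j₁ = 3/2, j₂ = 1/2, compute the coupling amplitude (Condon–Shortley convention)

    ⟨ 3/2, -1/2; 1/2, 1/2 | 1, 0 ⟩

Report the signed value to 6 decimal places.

j₁+j₂−J=1  J+j₁−j₂=2  J−j₁+j₂=0  j₁+j₂+J+1=4
(j₁±m₁, j₂±m₂, J±M) = (1,2,1,0,1,1)
P² = 1/2
sum k=1..1:
  [1] −1/1 = -1
S = -1
C² = P²·S² = 1/2 ; C = -0.707107

-0.707107  (= −√(1/2))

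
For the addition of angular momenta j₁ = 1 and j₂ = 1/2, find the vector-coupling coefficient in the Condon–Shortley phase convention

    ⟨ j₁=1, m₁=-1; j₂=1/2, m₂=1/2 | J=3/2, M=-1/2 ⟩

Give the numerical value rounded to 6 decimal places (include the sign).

+0.577350  (= +√(1/3))

triangle: 0!×2!×1!/4! = 2/24
(j±m)!: 0!×2!×1!×0!×1!×2! = 4
prefactor² = (2J+1)×Δ×N² = 4/3
  k=0: +1/(0!×0!×2!×1!×0!×0!) = 1/2
Σ = 1/2  ⇒  CG² = 4/3×1/2² = 1/3
CG = +√(1/3) = +0.577350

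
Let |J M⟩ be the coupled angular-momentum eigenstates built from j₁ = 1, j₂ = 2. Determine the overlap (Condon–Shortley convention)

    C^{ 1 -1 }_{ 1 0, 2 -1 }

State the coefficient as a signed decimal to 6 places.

j₁+j₂−J=2  J+j₁−j₂=0  J−j₁+j₂=2  j₁+j₂+J+1=5
(j₁±m₁, j₂±m₂, J±M) = (1,1,1,3,0,2)
P² = 6/5
sum k=1..1:
  [1] −1/2 = -1/2
S = -1/2
C² = P²·S² = 3/10 ; C = -0.547723

-0.547723  (= −√(3/10))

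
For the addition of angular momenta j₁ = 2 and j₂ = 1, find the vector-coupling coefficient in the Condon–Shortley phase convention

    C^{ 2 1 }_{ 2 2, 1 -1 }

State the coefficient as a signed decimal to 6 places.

+0.577350  (= +√(1/3))

√[5·1!3!1!/6! · 4!0!0!2!3!1!] = √(12)
  +(−1)^0/∏(0,1,0,0,3,1)! = 1/6  (running 1/6)
⟨..|..⟩ = √(12)·(1/6) = +0.577350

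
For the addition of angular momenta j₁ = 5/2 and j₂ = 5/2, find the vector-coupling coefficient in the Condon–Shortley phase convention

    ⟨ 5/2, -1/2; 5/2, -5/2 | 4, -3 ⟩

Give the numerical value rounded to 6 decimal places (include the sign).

+√(1/2) ≈ +0.707107

√[9·1!4!4!/10! · 2!3!0!5!1!7!] = √(10368)
  +(−1)^0/∏(0,1,3,0,1,4)! = 1/144  (running 1/144)
⟨..|..⟩ = √(10368)·(1/144) = +0.707107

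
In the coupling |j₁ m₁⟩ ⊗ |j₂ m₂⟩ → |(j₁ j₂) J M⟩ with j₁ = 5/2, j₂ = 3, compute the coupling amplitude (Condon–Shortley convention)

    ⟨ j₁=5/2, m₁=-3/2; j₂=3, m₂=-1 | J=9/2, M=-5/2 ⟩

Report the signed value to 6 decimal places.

triangle: 1!·4!·5!/11! = 2880/39916800
(j±m)!: 1!·4!·2!·4!·2!·7! = 11612160
prefactor² = (2J+1)·Δ·N² = 92160/11
  k=0: +1/(0!·1!·4!·2!·0!·3!) = 1/288
  k=1: −1/(1!·0!·3!·1!·1!·4!) = -1/144
Σ = -1/288  ⇒  CG² = 92160/11·(-1/288)² = 10/99
CG = −√(10/99) = -0.317821

−√(10/99) = -0.317821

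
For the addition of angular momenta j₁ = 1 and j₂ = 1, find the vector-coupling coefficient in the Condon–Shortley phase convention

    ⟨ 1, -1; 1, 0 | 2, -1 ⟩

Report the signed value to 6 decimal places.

triangle: 0!*2!*2!/5! = 4/120
(j±m)!: 0!*2!*1!*1!*1!*3! = 12
prefactor² = (2J+1)*Δ*N² = 2
  k=0: +1/(0!*0!*2!*1!*0!*1!) = 1/2
Σ = 1/2  ⇒  CG² = 2*1/2² = 1/2
CG = +√(1/2) = +0.707107

+√(1/2) ≈ +0.707107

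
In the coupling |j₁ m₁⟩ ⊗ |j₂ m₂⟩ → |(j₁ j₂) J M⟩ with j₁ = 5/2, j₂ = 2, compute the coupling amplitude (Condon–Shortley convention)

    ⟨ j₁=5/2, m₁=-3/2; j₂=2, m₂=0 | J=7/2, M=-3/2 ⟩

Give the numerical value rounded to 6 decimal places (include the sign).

√[8·1!4!3!/9! · 1!4!2!2!2!5!] = √(512/7)
  +(−1)^0/∏(0,1,4,2,0,1)! = 1/48  (running 1/48)
  +(−1)^1/∏(1,0,3,1,1,2)! = -1/12  (running -1/16)
⟨..|..⟩ = √(512/7)·(-1/16) = -0.534522

-0.534522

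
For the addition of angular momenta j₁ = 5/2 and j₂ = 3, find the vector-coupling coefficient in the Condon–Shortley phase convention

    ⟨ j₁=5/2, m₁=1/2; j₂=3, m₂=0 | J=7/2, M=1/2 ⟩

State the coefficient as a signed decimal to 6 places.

-0.436436

√[8·2!3!4!/10! · 3!2!3!3!4!3!] = √(6912/175)
  +(−1)^0/∏(0,2,2,3,1,1)! = 1/24  (running 1/24)
  +(−1)^1/∏(1,1,1,2,2,2)! = -1/8  (running -1/12)
  +(−1)^2/∏(2,0,0,1,3,3)! = 1/72  (running -5/72)
⟨..|..⟩ = √(6912/175)·(-5/72) = -0.436436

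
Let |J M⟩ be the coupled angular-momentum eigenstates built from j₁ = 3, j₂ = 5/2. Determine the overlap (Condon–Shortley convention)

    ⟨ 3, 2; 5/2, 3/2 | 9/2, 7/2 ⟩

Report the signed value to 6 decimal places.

triangle: 1!*5!*4!/11! = 2880/39916800
(j±m)!: 5!*1!*4!*1!*8!*1! = 116121600
prefactor² = (2J+1)*Δ*N² = 921600/11
  k=0: +1/(0!*1!*1!*4!*4!*0!) = 1/576
  k=1: −1/(1!*0!*0!*3!*5!*1!) = -1/720
Σ = 1/2880  ⇒  CG² = 921600/11*1/2880² = 1/99
CG = +√(1/99) = +0.100504

+0.100504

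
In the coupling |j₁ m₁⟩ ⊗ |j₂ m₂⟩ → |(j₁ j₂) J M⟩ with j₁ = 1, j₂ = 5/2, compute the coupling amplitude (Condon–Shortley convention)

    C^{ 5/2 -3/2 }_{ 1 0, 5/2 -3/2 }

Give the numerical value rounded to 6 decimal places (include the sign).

j₁+j₂−J=1  J+j₁−j₂=1  J−j₁+j₂=4  j₁+j₂+J+1=7
(j₁±m₁, j₂±m₂, J±M) = (1,1,1,4,1,4)
P² = 576/35
sum k=0..1:
  [0] +1/6 = 1/6
  [1] −1/24 = -1/24
S = 1/8
C² = P²·S² = 9/35 ; C = +0.507093

+0.507093  (= +√(9/35))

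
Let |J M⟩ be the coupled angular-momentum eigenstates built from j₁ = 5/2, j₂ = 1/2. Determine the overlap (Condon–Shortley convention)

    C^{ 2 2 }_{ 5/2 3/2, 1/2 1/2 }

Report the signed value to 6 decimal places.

triangle: 1!*4!*0!/6! = 24/720
(j±m)!: 4!*1!*1!*0!*4!*0! = 576
prefactor² = (2J+1)*Δ*N² = 96
  k=1: −1/(1!*0!*0!*0!*4!*0!) = -1/24
Σ = -1/24  ⇒  CG² = 96*(-1/24)² = 1/6
CG = −√(1/6) = -0.408248

-0.408248  (= −√(1/6))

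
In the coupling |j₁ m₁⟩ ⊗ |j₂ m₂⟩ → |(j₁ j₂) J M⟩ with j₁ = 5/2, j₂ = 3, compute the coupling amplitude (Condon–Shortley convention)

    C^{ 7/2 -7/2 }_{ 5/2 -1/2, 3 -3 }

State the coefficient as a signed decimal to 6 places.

j₁+j₂−J=2  J+j₁−j₂=3  J−j₁+j₂=4  j₁+j₂+J+1=10
(j₁±m₁, j₂±m₂, J±M) = (2,3,0,6,0,7)
P² = 27648
sum k=0..0:
  [0] +1/288 = 1/288
S = 1/288
C² = P²·S² = 1/3 ; C = +0.577350

+0.577350  (= +√(1/3))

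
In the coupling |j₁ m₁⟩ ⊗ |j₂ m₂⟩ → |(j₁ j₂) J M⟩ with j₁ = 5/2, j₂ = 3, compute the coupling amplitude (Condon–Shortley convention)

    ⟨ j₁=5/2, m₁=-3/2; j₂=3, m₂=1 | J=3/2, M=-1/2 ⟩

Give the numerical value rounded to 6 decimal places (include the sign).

j₁+j₂−J=4  J+j₁−j₂=1  J−j₁+j₂=2  j₁+j₂+J+1=8
(j₁±m₁, j₂±m₂, J±M) = (1,4,4,2,1,2)
P² = 384/35
sum k=3..4:
  [3] −1/6 = -1/6
  [4] +1/48 = 1/48
S = -7/48
C² = P²·S² = 7/30 ; C = -0.483046

-0.483046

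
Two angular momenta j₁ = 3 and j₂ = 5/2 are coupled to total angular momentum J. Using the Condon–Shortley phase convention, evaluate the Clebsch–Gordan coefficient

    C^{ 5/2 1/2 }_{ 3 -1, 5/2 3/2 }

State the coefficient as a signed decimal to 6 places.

+√(1/35) ≈ +0.169031

j₁+j₂−J=3  J+j₁−j₂=3  J−j₁+j₂=2  j₁+j₂+J+1=9
(j₁±m₁, j₂±m₂, J±M) = (2,4,4,1,3,2)
P² = 576/35
sum k=2..3:
  [2] +1/8 = 1/8
  [3] −1/12 = -1/12
S = 1/24
C² = P²·S² = 1/35 ; C = +0.169031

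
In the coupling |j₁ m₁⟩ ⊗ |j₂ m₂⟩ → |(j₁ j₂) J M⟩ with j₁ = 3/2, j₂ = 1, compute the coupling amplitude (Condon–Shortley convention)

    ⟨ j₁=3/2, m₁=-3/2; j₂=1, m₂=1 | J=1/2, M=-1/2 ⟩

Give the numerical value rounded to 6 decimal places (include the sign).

√[2·2!1!0!/4! · 0!3!2!0!0!1!] = √(2)
  +(−1)^2/∏(2,0,1,0,0,0)! = 1/2  (running 1/2)
⟨..|..⟩ = √(2)·(1/2) = +0.707107

+0.707107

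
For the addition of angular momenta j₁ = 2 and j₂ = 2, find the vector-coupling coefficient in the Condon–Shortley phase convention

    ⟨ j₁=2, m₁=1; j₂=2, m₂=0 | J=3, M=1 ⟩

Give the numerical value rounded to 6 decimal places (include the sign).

j₁+j₂−J=1  J+j₁−j₂=3  J−j₁+j₂=3  j₁+j₂+J+1=8
(j₁±m₁, j₂±m₂, J±M) = (3,1,2,2,4,2)
P² = 36/5
sum k=0..1:
  [0] +1/4 = 1/4
  [1] −1/12 = -1/12
S = 1/6
C² = P²·S² = 1/5 ; C = +0.447214

+0.447214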